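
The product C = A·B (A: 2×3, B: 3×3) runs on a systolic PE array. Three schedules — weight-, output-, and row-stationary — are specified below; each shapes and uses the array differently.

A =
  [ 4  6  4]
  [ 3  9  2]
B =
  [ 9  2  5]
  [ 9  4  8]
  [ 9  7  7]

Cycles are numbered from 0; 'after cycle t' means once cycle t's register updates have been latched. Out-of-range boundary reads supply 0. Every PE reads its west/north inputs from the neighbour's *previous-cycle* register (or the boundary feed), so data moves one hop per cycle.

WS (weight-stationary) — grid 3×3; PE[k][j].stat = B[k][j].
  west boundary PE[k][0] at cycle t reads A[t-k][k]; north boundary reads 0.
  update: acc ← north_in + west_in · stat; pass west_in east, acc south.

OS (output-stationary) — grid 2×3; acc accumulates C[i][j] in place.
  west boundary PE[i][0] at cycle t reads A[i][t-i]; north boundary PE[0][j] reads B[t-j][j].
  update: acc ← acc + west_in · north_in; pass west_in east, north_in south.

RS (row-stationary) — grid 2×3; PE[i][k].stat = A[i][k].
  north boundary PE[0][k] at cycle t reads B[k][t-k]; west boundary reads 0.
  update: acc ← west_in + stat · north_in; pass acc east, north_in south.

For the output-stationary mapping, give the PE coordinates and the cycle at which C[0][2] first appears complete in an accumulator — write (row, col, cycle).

(row, col, cycle) = (0, 2, 4)

OS: C[0][2] accumulates in PE[0][2]:
  @0  [0,2]  acc 0  |  →0  ↓0
  @1  [0,2]  acc 0  |  →0  ↓0
  @2  [0,2]  acc 20  |  →4  ↓5
  @3  [0,2]  acc 68  |  →6  ↓8
  @4  [0,2]  acc 96  |  →4  ↓7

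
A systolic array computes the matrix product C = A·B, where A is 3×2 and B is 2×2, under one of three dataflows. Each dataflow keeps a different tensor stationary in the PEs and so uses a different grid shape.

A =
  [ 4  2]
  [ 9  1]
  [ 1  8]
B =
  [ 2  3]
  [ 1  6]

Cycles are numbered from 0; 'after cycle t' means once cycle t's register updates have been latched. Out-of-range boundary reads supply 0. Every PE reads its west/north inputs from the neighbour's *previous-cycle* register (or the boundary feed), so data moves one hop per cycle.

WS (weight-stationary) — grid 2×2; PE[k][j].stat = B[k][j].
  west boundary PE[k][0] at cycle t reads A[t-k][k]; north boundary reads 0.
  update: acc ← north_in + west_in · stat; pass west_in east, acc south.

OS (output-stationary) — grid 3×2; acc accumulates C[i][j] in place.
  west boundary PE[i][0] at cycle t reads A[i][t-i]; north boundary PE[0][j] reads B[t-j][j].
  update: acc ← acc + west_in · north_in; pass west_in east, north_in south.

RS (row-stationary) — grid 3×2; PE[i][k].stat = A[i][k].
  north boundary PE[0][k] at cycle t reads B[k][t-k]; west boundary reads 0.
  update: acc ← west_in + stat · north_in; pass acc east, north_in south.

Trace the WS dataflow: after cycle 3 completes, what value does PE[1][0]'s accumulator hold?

PE[1][0].acc = 10

WS (2×2). Following PE[1][0] plus its west/north inputs:
  0: (0,0).acc=8  regs=<4,8>
  0: (1,0).acc=0  regs=<0,0>
  1: (0,0).acc=18  regs=<9,18>
  1: (1,0).acc=10  regs=<2,10>
  2: (0,0).acc=2  regs=<1,2>
  2: (1,0).acc=19  regs=<1,19>
  3: (0,0).acc=0  regs=<0,0>
  3: (1,0).acc=10  regs=<8,10>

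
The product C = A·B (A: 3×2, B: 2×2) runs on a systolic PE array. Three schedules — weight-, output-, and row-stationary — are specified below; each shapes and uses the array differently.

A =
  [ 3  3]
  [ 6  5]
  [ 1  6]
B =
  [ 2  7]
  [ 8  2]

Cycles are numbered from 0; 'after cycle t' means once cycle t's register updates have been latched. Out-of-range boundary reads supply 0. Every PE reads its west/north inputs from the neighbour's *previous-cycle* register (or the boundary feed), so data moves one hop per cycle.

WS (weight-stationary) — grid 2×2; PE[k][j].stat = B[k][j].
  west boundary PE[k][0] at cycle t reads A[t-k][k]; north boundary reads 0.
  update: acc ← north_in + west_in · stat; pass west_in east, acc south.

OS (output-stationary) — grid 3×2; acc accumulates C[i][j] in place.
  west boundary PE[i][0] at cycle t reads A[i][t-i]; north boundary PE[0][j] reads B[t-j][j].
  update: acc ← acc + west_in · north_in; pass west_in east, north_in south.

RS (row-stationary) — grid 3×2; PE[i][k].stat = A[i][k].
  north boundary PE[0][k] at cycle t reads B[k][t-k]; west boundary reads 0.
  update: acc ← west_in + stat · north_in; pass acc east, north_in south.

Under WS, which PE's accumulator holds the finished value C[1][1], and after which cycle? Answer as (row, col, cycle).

WS: C[1][1] accumulates in PE[1][1]:
  0: (1,1).acc=0  regs=<0,0>
  1: (1,1).acc=0  regs=<0,0>
  2: (1,1).acc=27  regs=<3,27>
  3: (1,1).acc=52  regs=<5,52>

(row, col, cycle) = (1, 1, 3)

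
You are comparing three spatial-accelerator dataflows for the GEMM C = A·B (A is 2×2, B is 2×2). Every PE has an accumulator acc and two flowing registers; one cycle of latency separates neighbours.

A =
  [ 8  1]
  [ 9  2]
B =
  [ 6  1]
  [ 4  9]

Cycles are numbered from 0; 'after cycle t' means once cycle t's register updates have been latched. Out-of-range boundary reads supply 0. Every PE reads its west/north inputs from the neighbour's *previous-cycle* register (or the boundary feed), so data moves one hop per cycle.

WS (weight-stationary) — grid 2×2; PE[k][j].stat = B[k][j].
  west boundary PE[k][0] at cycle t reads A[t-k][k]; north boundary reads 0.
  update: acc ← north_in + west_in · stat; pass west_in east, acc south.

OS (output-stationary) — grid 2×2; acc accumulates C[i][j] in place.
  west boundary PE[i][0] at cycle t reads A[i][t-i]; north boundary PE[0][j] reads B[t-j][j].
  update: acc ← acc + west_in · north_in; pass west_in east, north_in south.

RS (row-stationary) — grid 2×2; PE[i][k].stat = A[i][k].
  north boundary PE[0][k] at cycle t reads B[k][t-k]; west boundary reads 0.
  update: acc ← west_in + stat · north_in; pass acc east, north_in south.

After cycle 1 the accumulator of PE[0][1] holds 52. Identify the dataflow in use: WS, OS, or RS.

dataflow = RS

WS (2×2 grid), PE[0][1]:
  t=0 PE[0][1]: acc=0 h=0 v=0
  t=1 PE[0][1]: acc=8 h=8 v=8
OS (2×2 grid), PE[0][1]:
  t=0 PE[0][1]: acc=0 h=0 v=0
  t=1 PE[0][1]: acc=8 h=8 v=1
RS (2×2 grid), PE[0][1]:
  t=0 PE[0][1]: acc=0 h=0 v=0
  t=1 PE[0][1]: acc=52 h=52 v=4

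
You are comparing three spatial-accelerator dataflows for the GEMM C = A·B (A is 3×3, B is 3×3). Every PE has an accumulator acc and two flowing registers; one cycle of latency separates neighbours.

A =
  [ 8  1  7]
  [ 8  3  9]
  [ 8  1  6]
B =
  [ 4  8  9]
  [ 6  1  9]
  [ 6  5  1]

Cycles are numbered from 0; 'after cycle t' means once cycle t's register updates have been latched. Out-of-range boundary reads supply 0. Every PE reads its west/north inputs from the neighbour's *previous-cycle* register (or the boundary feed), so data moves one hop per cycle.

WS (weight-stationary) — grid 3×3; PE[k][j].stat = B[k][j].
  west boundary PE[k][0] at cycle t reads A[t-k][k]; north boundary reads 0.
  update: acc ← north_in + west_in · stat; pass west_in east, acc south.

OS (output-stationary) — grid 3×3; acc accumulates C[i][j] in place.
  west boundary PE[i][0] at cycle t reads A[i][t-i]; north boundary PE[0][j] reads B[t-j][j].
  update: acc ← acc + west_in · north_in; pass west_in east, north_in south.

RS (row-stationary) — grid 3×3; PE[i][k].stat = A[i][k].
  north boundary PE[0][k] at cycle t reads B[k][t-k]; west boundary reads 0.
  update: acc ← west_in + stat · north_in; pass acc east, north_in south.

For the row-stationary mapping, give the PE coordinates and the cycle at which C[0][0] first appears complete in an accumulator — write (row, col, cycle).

(row, col, cycle) = (0, 2, 2)

Under RS, C[0][0] lands at PE[0][2]:
  cycle 0: PE[0][2] → acc 0, east 0, south 0
  cycle 1: PE[0][2] → acc 0, east 0, south 0
  cycle 2: PE[0][2] → acc 80, east 80, south 6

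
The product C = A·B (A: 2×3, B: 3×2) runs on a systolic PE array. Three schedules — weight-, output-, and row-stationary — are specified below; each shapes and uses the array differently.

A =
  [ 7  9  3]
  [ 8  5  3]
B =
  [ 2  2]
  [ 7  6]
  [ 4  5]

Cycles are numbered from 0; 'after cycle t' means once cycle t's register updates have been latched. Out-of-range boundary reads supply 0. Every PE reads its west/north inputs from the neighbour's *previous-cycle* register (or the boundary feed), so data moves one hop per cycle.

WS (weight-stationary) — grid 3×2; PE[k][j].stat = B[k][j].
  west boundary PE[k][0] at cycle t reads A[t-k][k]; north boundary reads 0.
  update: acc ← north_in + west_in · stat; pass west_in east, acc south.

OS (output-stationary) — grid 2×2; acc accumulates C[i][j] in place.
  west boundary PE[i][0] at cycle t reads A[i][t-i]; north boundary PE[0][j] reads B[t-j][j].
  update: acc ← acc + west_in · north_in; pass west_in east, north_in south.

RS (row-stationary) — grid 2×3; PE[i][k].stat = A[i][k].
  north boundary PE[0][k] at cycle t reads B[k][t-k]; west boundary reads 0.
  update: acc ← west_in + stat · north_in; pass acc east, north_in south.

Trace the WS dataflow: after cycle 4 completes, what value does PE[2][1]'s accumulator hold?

Tracing WS — 3×2 array, target PE[2][1]:
  0: (1,1).acc=0  regs=<0,0>
  0: (2,0).acc=0  regs=<0,0>
  0: (2,1).acc=0  regs=<0,0>
  1: (1,1).acc=0  regs=<0,0>
  1: (2,0).acc=0  regs=<0,0>
  1: (2,1).acc=0  regs=<0,0>
  2: (1,1).acc=68  regs=<9,68>
  2: (2,0).acc=89  regs=<3,89>
  2: (2,1).acc=0  regs=<0,0>
  3: (1,1).acc=46  regs=<5,46>
  3: (2,0).acc=63  regs=<3,63>
  3: (2,1).acc=83  regs=<3,83>
  4: (1,1).acc=0  regs=<0,0>
  4: (2,0).acc=0  regs=<0,0>
  4: (2,1).acc=61  regs=<3,61>

PE[2][1].acc = 61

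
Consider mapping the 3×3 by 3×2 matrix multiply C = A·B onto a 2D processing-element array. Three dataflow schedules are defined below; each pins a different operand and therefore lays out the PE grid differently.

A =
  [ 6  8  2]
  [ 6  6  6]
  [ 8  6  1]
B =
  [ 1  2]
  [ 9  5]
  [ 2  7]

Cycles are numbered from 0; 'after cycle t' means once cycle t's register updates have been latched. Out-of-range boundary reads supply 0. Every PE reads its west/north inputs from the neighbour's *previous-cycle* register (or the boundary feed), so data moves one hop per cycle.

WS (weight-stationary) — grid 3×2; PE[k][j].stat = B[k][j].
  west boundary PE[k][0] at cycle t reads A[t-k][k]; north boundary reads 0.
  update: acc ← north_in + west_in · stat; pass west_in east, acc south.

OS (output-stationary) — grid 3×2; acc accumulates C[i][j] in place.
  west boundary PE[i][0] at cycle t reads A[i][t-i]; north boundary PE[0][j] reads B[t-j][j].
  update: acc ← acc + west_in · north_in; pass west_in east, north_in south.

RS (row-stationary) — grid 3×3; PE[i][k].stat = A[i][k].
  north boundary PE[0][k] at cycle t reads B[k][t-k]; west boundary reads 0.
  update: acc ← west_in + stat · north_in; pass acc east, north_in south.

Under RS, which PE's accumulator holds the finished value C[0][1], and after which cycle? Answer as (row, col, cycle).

(row, col, cycle) = (0, 2, 3)

Under RS, C[0][1] lands at PE[0][2]:
  @0  [0,2]  acc 0  |  →0  ↓0
  @1  [0,2]  acc 0  |  →0  ↓0
  @2  [0,2]  acc 82  |  →82  ↓2
  @3  [0,2]  acc 66  |  →66  ↓7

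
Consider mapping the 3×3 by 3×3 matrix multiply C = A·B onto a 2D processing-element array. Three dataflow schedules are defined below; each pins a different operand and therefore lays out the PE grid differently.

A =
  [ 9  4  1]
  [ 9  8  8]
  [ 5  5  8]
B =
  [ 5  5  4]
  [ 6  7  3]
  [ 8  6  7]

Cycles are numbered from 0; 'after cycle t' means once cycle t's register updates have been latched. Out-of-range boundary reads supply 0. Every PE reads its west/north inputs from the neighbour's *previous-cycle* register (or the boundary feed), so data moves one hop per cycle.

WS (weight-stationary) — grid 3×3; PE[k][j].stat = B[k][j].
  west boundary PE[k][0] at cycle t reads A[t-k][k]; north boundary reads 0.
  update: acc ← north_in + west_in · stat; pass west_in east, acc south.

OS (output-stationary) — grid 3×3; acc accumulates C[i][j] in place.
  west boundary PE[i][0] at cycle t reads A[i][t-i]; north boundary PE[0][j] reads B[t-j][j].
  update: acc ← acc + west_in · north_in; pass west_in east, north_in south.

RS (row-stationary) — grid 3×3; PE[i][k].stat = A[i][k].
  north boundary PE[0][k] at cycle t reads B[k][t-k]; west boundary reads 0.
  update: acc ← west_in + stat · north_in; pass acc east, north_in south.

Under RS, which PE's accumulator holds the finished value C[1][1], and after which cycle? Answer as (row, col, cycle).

(row, col, cycle) = (1, 2, 4)

RS — PE[1][2] is where C[1][1] collects:
  0: (1,2).acc=0  regs=<0,0>
  1: (1,2).acc=0  regs=<0,0>
  2: (1,2).acc=0  regs=<0,0>
  3: (1,2).acc=157  regs=<157,8>
  4: (1,2).acc=149  regs=<149,6>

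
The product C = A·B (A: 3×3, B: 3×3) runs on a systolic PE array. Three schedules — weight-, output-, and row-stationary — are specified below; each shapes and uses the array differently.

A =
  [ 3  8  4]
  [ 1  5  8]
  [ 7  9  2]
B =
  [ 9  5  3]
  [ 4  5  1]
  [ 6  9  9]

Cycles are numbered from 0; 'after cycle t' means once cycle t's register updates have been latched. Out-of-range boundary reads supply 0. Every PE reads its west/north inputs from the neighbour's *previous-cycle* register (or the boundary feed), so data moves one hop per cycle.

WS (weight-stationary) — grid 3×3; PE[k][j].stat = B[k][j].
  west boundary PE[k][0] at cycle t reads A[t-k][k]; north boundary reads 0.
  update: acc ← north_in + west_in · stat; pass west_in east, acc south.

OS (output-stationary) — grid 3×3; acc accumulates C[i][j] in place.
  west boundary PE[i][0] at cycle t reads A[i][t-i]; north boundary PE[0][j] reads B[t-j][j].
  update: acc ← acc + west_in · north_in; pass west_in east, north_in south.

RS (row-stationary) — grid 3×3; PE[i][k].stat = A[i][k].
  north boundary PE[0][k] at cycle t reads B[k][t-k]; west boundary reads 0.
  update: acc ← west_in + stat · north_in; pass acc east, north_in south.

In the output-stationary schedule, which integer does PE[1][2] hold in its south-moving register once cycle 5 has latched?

register = 9

Tracing OS — 3×3 array, target PE[1][2]:
  after 0 — PE[0][2] acc=0, pass-E 0, pass-S 0
  after 0 — PE[1][1] acc=0, pass-E 0, pass-S 0
  after 0 — PE[1][2] acc=0, pass-E 0, pass-S 0
  after 1 — PE[0][2] acc=0, pass-E 0, pass-S 0
  after 1 — PE[1][1] acc=0, pass-E 0, pass-S 0
  after 1 — PE[1][2] acc=0, pass-E 0, pass-S 0
  after 2 — PE[0][2] acc=9, pass-E 3, pass-S 3
  after 2 — PE[1][1] acc=5, pass-E 1, pass-S 5
  after 2 — PE[1][2] acc=0, pass-E 0, pass-S 0
  after 3 — PE[0][2] acc=17, pass-E 8, pass-S 1
  after 3 — PE[1][1] acc=30, pass-E 5, pass-S 5
  after 3 — PE[1][2] acc=3, pass-E 1, pass-S 3
  after 4 — PE[0][2] acc=53, pass-E 4, pass-S 9
  after 4 — PE[1][1] acc=102, pass-E 8, pass-S 9
  after 4 — PE[1][2] acc=8, pass-E 5, pass-S 1
  after 5 — PE[0][2] acc=53, pass-E 0, pass-S 0
  after 5 — PE[1][1] acc=102, pass-E 0, pass-S 0
  after 5 — PE[1][2] acc=80, pass-E 8, pass-S 9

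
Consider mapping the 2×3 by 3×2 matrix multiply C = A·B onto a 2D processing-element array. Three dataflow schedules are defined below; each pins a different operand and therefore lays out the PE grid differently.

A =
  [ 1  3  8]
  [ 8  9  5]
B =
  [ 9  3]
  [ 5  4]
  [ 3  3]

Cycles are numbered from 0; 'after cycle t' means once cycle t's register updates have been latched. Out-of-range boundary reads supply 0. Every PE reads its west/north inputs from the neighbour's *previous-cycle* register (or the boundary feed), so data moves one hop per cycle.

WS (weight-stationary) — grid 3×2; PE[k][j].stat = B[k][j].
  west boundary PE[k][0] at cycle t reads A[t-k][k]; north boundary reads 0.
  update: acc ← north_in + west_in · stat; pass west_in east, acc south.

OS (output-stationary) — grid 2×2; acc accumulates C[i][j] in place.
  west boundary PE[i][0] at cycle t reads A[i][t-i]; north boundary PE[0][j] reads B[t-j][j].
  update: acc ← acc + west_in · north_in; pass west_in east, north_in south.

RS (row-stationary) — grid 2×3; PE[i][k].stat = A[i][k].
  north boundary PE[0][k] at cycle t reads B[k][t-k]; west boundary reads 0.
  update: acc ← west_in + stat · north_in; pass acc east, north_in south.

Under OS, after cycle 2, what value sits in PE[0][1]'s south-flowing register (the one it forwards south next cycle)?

register = 4

Tracing OS — 2×2 array, target PE[0][1]:
  [0] (0,0) acc=9 (h:1 v:9)
  [0] (0,1) acc=0 (h:0 v:0)
  [1] (0,0) acc=24 (h:3 v:5)
  [1] (0,1) acc=3 (h:1 v:3)
  [2] (0,0) acc=48 (h:8 v:3)
  [2] (0,1) acc=15 (h:3 v:4)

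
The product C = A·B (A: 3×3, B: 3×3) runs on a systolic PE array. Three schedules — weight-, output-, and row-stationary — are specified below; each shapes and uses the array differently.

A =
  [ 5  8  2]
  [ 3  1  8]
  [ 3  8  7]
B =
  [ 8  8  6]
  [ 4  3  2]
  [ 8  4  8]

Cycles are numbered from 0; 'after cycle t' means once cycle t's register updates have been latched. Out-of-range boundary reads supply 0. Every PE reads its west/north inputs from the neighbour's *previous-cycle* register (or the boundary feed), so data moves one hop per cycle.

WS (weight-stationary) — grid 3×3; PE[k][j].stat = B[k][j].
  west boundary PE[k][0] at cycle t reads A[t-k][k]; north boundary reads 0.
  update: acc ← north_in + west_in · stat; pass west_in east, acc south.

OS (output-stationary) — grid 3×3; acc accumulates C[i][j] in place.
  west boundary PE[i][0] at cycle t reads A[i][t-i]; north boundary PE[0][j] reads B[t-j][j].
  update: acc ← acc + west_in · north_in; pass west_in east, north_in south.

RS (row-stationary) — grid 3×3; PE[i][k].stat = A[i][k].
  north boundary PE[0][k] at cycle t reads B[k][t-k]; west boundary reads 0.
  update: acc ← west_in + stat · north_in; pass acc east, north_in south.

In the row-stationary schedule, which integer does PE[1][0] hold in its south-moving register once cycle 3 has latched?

RS (3×3). Following PE[1][0] plus its west/north inputs:
  step 0 · PE0,0: acc=40; fwd→40 fwd↓8
  step 0 · PE1,0: acc=0; fwd→0 fwd↓0
  step 1 · PE0,0: acc=40; fwd→40 fwd↓8
  step 1 · PE1,0: acc=24; fwd→24 fwd↓8
  step 2 · PE0,0: acc=30; fwd→30 fwd↓6
  step 2 · PE1,0: acc=24; fwd→24 fwd↓8
  step 3 · PE0,0: acc=0; fwd→0 fwd↓0
  step 3 · PE1,0: acc=18; fwd→18 fwd↓6

register = 6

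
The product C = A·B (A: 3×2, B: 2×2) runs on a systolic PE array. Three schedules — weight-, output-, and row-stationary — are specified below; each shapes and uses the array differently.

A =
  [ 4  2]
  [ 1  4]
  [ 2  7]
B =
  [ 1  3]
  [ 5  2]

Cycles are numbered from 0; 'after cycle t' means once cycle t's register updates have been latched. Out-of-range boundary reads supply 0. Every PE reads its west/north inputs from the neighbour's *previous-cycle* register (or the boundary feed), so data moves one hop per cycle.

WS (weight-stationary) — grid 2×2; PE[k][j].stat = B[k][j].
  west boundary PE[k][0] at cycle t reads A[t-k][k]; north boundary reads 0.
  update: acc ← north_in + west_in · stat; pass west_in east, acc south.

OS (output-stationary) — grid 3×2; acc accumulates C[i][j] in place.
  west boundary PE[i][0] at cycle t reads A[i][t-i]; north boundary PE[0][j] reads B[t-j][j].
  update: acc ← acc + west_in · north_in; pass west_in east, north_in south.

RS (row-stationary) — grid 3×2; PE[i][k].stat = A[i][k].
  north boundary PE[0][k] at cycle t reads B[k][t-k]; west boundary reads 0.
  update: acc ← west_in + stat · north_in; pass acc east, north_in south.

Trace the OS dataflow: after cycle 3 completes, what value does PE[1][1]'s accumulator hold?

OS on a 3×2 grid — tracing PE[1][1] and its feeders:
  cycle 0: PE[0][1] → acc 0, east 0, south 0
  cycle 0: PE[1][0] → acc 0, east 0, south 0
  cycle 0: PE[1][1] → acc 0, east 0, south 0
  cycle 1: PE[0][1] → acc 12, east 4, south 3
  cycle 1: PE[1][0] → acc 1, east 1, south 1
  cycle 1: PE[1][1] → acc 0, east 0, south 0
  cycle 2: PE[0][1] → acc 16, east 2, south 2
  cycle 2: PE[1][0] → acc 21, east 4, south 5
  cycle 2: PE[1][1] → acc 3, east 1, south 3
  cycle 3: PE[0][1] → acc 16, east 0, south 0
  cycle 3: PE[1][0] → acc 21, east 0, south 0
  cycle 3: PE[1][1] → acc 11, east 4, south 2

PE[1][1].acc = 11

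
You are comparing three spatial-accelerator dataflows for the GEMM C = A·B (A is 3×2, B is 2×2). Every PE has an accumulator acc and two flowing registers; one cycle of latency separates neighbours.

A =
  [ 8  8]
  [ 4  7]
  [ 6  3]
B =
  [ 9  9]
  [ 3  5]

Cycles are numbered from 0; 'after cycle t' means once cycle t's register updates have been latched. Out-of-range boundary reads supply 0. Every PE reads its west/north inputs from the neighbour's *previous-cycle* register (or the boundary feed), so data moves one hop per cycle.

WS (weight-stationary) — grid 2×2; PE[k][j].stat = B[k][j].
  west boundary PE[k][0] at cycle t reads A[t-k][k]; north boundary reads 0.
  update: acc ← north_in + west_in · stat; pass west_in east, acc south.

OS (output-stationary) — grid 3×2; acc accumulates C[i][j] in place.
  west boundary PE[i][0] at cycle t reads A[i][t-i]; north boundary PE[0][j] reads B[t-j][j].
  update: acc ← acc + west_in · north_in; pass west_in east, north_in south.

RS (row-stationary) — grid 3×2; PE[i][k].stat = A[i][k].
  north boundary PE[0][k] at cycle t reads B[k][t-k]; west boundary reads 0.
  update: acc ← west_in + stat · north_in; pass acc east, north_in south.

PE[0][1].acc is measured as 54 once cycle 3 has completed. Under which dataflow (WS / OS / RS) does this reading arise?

dataflow = WS

Under WS (2×2), PE[0][1]:
  @0  [0,1]  acc 0  |  →0  ↓0
  @1  [0,1]  acc 72  |  →8  ↓72
  @2  [0,1]  acc 36  |  →4  ↓36
  @3  [0,1]  acc 54  |  →6  ↓54
Under OS (3×2), PE[0][1]:
  @0  [0,1]  acc 0  |  →0  ↓0
  @1  [0,1]  acc 72  |  →8  ↓9
  @2  [0,1]  acc 112  |  →8  ↓5
  @3  [0,1]  acc 112  |  →0  ↓0
Under RS (3×2), PE[0][1]:
  @0  [0,1]  acc 0  |  →0  ↓0
  @1  [0,1]  acc 96  |  →96  ↓3
  @2  [0,1]  acc 112  |  →112  ↓5
  @3  [0,1]  acc 0  |  →0  ↓0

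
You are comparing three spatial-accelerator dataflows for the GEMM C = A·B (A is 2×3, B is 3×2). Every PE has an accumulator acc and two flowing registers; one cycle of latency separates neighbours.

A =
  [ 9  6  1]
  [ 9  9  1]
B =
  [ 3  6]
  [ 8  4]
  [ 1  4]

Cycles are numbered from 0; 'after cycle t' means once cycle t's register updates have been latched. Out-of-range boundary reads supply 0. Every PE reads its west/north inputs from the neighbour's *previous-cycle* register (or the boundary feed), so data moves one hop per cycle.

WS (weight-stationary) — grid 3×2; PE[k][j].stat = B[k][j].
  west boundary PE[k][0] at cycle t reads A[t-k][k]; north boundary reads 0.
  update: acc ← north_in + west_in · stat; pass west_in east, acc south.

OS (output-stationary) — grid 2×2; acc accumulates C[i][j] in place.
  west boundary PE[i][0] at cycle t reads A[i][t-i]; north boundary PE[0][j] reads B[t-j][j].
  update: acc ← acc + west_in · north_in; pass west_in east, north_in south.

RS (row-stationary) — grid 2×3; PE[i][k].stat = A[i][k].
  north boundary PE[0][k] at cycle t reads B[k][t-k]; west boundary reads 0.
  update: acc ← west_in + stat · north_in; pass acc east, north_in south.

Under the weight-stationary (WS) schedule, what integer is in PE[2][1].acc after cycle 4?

PE[2][1].acc = 94

WS (3×2). Following PE[2][1] plus its west/north inputs:
  @0  [1,1]  acc 0  |  →0  ↓0
  @0  [2,0]  acc 0  |  →0  ↓0
  @0  [2,1]  acc 0  |  →0  ↓0
  @1  [1,1]  acc 0  |  →0  ↓0
  @1  [2,0]  acc 0  |  →0  ↓0
  @1  [2,1]  acc 0  |  →0  ↓0
  @2  [1,1]  acc 78  |  →6  ↓78
  @2  [2,0]  acc 76  |  →1  ↓76
  @2  [2,1]  acc 0  |  →0  ↓0
  @3  [1,1]  acc 90  |  →9  ↓90
  @3  [2,0]  acc 100  |  →1  ↓100
  @3  [2,1]  acc 82  |  →1  ↓82
  @4  [1,1]  acc 0  |  →0  ↓0
  @4  [2,0]  acc 0  |  →0  ↓0
  @4  [2,1]  acc 94  |  →1  ↓94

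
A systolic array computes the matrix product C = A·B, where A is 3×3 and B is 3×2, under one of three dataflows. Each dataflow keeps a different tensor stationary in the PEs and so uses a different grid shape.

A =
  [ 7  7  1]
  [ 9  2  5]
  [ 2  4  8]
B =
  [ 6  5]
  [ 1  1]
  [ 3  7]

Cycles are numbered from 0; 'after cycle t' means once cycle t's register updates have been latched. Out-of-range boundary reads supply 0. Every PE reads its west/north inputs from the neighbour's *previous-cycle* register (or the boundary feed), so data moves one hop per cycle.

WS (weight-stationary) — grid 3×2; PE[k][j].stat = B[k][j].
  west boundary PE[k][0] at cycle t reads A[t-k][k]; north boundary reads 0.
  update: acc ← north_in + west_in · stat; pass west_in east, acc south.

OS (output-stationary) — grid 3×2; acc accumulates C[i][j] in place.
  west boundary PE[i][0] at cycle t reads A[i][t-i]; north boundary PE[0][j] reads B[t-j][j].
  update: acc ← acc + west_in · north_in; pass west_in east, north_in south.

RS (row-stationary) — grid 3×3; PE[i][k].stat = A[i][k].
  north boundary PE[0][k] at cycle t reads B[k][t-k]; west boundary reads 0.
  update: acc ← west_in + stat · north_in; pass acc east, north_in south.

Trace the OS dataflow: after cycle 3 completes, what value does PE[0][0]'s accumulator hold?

OS 3×2: PE[0][0] cycle-by-cycle (with neighbour feeds):
  [0] (0,0) acc=42 (h:7 v:6)
  [1] (0,0) acc=49 (h:7 v:1)
  [2] (0,0) acc=52 (h:1 v:3)
  [3] (0,0) acc=52 (h:0 v:0)

PE[0][0].acc = 52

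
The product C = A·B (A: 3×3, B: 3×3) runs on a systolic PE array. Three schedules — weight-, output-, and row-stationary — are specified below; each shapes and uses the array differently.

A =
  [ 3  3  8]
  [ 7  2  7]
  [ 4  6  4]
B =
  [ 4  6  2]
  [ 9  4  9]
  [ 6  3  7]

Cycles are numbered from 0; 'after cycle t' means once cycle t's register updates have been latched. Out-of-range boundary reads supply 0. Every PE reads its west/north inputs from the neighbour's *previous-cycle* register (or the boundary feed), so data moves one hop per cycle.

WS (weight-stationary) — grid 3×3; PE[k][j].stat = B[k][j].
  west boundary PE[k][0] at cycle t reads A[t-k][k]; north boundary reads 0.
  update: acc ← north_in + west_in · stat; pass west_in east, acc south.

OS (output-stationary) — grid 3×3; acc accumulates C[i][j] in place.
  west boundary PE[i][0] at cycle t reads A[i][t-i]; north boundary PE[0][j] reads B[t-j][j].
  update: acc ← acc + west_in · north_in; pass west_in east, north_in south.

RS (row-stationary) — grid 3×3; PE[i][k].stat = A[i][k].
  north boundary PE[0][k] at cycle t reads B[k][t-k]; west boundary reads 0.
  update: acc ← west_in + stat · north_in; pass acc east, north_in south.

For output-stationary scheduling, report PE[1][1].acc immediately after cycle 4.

PE[1][1].acc = 71

OS 3×3: PE[1][1] cycle-by-cycle (with neighbour feeds):
  0: (0,1).acc=0  regs=<0,0>
  0: (1,0).acc=0  regs=<0,0>
  0: (1,1).acc=0  regs=<0,0>
  1: (0,1).acc=18  regs=<3,6>
  1: (1,0).acc=28  regs=<7,4>
  1: (1,1).acc=0  regs=<0,0>
  2: (0,1).acc=30  regs=<3,4>
  2: (1,0).acc=46  regs=<2,9>
  2: (1,1).acc=42  regs=<7,6>
  3: (0,1).acc=54  regs=<8,3>
  3: (1,0).acc=88  regs=<7,6>
  3: (1,1).acc=50  regs=<2,4>
  4: (0,1).acc=54  regs=<0,0>
  4: (1,0).acc=88  regs=<0,0>
  4: (1,1).acc=71  regs=<7,3>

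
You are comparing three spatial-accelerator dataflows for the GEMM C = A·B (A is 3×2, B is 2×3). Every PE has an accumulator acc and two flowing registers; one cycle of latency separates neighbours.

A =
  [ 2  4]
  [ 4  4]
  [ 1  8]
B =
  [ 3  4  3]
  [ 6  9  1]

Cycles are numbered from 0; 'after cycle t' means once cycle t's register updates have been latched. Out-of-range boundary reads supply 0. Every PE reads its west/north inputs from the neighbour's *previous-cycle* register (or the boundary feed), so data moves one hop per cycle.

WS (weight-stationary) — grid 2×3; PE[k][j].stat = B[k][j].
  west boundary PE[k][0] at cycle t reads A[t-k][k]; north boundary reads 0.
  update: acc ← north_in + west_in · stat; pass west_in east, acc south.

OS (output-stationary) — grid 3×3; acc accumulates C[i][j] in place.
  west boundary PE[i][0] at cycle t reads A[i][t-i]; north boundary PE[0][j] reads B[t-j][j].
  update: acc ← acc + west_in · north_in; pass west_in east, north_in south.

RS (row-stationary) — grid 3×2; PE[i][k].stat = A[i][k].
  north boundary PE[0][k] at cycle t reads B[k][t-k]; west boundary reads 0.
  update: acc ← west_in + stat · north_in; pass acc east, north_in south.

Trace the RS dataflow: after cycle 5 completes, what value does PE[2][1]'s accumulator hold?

RS (3×2). Following PE[2][1] plus its west/north inputs:
  c0 r1c1: 0 / 0 / 0
  c0 r2c0: 0 / 0 / 0
  c0 r2c1: 0 / 0 / 0
  c1 r1c1: 0 / 0 / 0
  c1 r2c0: 0 / 0 / 0
  c1 r2c1: 0 / 0 / 0
  c2 r1c1: 36 / 36 / 6
  c2 r2c0: 3 / 3 / 3
  c2 r2c1: 0 / 0 / 0
  c3 r1c1: 52 / 52 / 9
  c3 r2c0: 4 / 4 / 4
  c3 r2c1: 51 / 51 / 6
  c4 r1c1: 16 / 16 / 1
  c4 r2c0: 3 / 3 / 3
  c4 r2c1: 76 / 76 / 9
  c5 r1c1: 0 / 0 / 0
  c5 r2c0: 0 / 0 / 0
  c5 r2c1: 11 / 11 / 1

PE[2][1].acc = 11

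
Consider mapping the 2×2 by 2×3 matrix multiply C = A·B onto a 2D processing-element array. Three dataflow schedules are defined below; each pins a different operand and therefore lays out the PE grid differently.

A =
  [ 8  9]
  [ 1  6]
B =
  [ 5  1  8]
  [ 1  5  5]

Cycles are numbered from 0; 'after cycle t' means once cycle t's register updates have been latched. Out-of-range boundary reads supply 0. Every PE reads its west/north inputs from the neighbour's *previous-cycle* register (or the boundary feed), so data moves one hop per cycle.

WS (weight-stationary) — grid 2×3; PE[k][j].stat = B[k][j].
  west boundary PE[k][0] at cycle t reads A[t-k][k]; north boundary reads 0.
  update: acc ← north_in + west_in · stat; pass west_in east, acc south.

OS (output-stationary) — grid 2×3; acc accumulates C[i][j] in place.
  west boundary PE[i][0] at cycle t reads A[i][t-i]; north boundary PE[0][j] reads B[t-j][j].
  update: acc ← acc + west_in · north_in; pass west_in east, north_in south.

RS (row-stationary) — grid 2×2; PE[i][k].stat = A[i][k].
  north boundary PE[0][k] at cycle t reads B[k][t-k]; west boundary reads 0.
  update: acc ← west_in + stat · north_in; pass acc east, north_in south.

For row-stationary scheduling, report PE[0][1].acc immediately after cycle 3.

PE[0][1].acc = 109

Tracing RS — 2×2 array, target PE[0][1]:
  @0  [0,0]  acc 40  |  →40  ↓5
  @0  [0,1]  acc 0  |  →0  ↓0
  @1  [0,0]  acc 8  |  →8  ↓1
  @1  [0,1]  acc 49  |  →49  ↓1
  @2  [0,0]  acc 64  |  →64  ↓8
  @2  [0,1]  acc 53  |  →53  ↓5
  @3  [0,0]  acc 0  |  →0  ↓0
  @3  [0,1]  acc 109  |  →109  ↓5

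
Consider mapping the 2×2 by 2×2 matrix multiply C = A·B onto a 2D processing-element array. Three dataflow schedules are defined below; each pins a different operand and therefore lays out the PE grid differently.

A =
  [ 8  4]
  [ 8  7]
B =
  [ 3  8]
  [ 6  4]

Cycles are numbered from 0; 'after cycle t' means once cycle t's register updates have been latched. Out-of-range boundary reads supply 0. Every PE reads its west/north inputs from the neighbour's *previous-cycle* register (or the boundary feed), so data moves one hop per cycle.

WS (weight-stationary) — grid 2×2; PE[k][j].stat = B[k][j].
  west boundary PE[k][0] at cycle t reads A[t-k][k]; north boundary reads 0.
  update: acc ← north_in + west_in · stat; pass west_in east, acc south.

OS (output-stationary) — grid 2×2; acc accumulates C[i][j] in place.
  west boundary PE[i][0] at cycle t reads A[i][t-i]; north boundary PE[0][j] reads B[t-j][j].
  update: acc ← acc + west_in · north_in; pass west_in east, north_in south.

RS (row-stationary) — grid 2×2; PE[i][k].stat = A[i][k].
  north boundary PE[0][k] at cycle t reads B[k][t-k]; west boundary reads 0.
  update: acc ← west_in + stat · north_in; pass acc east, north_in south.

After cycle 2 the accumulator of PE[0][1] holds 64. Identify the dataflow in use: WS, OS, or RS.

Under WS (2×2), PE[0][1]:
  after 0 — PE[0][1] acc=0, pass-E 0, pass-S 0
  after 1 — PE[0][1] acc=64, pass-E 8, pass-S 64
  after 2 — PE[0][1] acc=64, pass-E 8, pass-S 64
Under OS (2×2), PE[0][1]:
  after 0 — PE[0][1] acc=0, pass-E 0, pass-S 0
  after 1 — PE[0][1] acc=64, pass-E 8, pass-S 8
  after 2 — PE[0][1] acc=80, pass-E 4, pass-S 4
Under RS (2×2), PE[0][1]:
  after 0 — PE[0][1] acc=0, pass-E 0, pass-S 0
  after 1 — PE[0][1] acc=48, pass-E 48, pass-S 6
  after 2 — PE[0][1] acc=80, pass-E 80, pass-S 4

dataflow = WS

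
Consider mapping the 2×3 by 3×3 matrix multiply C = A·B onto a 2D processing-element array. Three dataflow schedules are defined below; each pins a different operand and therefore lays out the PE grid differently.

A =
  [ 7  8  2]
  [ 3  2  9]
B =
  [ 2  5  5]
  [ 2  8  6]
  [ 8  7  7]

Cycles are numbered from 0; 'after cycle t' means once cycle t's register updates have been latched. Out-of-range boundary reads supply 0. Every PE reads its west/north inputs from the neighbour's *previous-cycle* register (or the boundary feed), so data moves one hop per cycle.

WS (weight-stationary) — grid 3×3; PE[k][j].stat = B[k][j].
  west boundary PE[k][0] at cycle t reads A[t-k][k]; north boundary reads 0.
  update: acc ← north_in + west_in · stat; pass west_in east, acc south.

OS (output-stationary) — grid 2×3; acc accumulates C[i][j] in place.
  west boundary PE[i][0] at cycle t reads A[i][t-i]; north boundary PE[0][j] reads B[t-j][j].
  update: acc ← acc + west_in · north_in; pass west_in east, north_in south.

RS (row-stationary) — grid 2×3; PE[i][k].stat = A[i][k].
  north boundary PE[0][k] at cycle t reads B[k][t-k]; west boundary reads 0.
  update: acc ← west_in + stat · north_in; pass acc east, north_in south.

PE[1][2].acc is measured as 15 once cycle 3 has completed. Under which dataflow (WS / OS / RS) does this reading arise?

dataflow = OS

WS [3×3] PE[1][2] across cycles:
  t=0 PE[1][2]: acc=0 h=0 v=0
  t=1 PE[1][2]: acc=0 h=0 v=0
  t=2 PE[1][2]: acc=0 h=0 v=0
  t=3 PE[1][2]: acc=83 h=8 v=83
OS [2×3] PE[1][2] across cycles:
  t=0 PE[1][2]: acc=0 h=0 v=0
  t=1 PE[1][2]: acc=0 h=0 v=0
  t=2 PE[1][2]: acc=0 h=0 v=0
  t=3 PE[1][2]: acc=15 h=3 v=5
RS [2×3] PE[1][2] across cycles:
  t=0 PE[1][2]: acc=0 h=0 v=0
  t=1 PE[1][2]: acc=0 h=0 v=0
  t=2 PE[1][2]: acc=0 h=0 v=0
  t=3 PE[1][2]: acc=82 h=82 v=8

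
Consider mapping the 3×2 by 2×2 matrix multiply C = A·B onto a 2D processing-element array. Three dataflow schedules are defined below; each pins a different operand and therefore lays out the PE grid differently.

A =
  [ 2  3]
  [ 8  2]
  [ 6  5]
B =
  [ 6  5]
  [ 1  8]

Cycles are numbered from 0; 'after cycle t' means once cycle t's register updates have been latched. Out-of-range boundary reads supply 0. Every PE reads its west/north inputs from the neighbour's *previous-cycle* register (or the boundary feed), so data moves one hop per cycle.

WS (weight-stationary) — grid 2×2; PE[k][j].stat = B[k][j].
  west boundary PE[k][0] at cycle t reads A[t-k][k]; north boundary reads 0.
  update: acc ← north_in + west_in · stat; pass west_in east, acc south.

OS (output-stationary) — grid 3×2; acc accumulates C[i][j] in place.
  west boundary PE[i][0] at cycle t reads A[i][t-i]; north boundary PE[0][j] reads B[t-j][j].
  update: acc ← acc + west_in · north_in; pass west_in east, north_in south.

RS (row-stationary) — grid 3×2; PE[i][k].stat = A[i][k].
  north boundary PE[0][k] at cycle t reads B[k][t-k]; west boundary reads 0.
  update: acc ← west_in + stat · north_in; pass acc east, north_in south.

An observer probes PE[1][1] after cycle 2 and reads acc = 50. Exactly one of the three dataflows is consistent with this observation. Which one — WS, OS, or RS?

Under WS (2×2), PE[1][1]:
  @0  [1,1]  acc 0  |  →0  ↓0
  @1  [1,1]  acc 0  |  →0  ↓0
  @2  [1,1]  acc 34  |  →3  ↓34
Under OS (3×2), PE[1][1]:
  @0  [1,1]  acc 0  |  →0  ↓0
  @1  [1,1]  acc 0  |  →0  ↓0
  @2  [1,1]  acc 40  |  →8  ↓5
Under RS (3×2), PE[1][1]:
  @0  [1,1]  acc 0  |  →0  ↓0
  @1  [1,1]  acc 0  |  →0  ↓0
  @2  [1,1]  acc 50  |  →50  ↓1

dataflow = RS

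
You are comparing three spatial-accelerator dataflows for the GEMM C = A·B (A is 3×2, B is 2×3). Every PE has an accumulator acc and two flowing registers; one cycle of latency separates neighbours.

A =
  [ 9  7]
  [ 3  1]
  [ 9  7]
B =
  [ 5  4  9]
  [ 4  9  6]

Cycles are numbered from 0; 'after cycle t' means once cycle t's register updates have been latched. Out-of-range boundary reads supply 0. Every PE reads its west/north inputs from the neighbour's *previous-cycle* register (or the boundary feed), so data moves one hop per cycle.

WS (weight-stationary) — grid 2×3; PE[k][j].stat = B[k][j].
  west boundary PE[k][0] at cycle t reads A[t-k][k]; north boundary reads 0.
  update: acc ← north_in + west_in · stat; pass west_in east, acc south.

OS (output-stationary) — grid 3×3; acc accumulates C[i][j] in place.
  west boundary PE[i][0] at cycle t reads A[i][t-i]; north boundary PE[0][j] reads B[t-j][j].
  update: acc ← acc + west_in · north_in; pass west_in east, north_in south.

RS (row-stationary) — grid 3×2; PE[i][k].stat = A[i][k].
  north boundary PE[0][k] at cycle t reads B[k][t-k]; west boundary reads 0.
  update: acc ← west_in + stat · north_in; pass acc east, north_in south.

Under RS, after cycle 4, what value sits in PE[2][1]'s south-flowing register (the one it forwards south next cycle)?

RS (3×2). Following PE[2][1] plus its west/north inputs:
  @0  [1,1]  acc 0  |  →0  ↓0
  @0  [2,0]  acc 0  |  →0  ↓0
  @0  [2,1]  acc 0  |  →0  ↓0
  @1  [1,1]  acc 0  |  →0  ↓0
  @1  [2,0]  acc 0  |  →0  ↓0
  @1  [2,1]  acc 0  |  →0  ↓0
  @2  [1,1]  acc 19  |  →19  ↓4
  @2  [2,0]  acc 45  |  →45  ↓5
  @2  [2,1]  acc 0  |  →0  ↓0
  @3  [1,1]  acc 21  |  →21  ↓9
  @3  [2,0]  acc 36  |  →36  ↓4
  @3  [2,1]  acc 73  |  →73  ↓4
  @4  [1,1]  acc 33  |  →33  ↓6
  @4  [2,0]  acc 81  |  →81  ↓9
  @4  [2,1]  acc 99  |  →99  ↓9

register = 9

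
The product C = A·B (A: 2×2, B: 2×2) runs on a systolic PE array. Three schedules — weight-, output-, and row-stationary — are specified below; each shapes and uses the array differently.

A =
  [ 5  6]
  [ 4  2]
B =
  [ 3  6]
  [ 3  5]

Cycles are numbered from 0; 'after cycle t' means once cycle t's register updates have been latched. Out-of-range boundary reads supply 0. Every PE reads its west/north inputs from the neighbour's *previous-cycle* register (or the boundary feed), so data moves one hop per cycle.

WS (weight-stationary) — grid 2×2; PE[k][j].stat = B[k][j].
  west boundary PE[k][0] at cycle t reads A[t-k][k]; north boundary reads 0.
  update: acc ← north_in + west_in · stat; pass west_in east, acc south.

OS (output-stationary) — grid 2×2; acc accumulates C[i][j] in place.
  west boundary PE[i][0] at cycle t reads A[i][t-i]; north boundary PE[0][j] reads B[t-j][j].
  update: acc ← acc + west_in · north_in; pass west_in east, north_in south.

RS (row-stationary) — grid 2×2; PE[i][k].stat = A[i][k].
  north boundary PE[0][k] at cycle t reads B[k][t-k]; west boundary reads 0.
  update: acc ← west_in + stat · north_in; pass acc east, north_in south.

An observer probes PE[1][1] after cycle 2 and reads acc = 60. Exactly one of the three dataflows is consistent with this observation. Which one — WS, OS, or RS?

— WS: 2×2; PE[1][1] trace:
  after 0 — PE[1][1] acc=0, pass-E 0, pass-S 0
  after 1 — PE[1][1] acc=0, pass-E 0, pass-S 0
  after 2 — PE[1][1] acc=60, pass-E 6, pass-S 60
— OS: 2×2; PE[1][1] trace:
  after 0 — PE[1][1] acc=0, pass-E 0, pass-S 0
  after 1 — PE[1][1] acc=0, pass-E 0, pass-S 0
  after 2 — PE[1][1] acc=24, pass-E 4, pass-S 6
— RS: 2×2; PE[1][1] trace:
  after 0 — PE[1][1] acc=0, pass-E 0, pass-S 0
  after 1 — PE[1][1] acc=0, pass-E 0, pass-S 0
  after 2 — PE[1][1] acc=18, pass-E 18, pass-S 3

dataflow = WS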